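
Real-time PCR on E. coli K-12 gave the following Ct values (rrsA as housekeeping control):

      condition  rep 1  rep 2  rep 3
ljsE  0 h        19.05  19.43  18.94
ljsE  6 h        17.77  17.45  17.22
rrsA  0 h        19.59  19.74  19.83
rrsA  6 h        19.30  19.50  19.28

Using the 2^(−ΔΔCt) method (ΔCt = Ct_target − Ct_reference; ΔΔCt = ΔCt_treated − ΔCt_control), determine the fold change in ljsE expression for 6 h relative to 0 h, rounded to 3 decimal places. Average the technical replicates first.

2.462

Mean Ct: ljsE 0 h 19.140; ljsE 6 h 17.480; rrsA 0 h 19.720; rrsA 6 h 19.360
ΔCt(0 h) = 19.140 − 19.720 = -0.580
ΔCt(6 h) = 17.480 − 19.360 = -1.880
ΔΔCt = -1.880 − (-0.580) = -1.300
Fold change = 2^(−(-1.300)) = 2^1.300 = 2.4623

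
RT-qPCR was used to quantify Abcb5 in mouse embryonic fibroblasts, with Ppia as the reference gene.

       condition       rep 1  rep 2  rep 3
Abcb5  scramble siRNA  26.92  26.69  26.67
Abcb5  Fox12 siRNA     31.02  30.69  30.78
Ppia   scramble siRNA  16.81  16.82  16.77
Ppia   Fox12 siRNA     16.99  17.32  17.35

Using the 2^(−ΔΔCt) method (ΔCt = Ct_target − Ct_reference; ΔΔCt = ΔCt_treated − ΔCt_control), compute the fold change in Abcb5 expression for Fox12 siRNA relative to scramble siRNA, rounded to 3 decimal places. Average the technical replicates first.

0.080

Mean Ct: Abcb5 scramble siRNA 26.760; Abcb5 Fox12 siRNA 30.830; Ppia scramble siRNA 16.800; Ppia Fox12 siRNA 17.220
ΔCt(scramble siRNA) = 26.760 − 16.800 = 9.960
ΔCt(Fox12 siRNA) = 30.830 − 17.220 = 13.610
ΔΔCt = 13.610 − 9.960 = 3.650
Fold change = 2^(−3.650) = 0.0797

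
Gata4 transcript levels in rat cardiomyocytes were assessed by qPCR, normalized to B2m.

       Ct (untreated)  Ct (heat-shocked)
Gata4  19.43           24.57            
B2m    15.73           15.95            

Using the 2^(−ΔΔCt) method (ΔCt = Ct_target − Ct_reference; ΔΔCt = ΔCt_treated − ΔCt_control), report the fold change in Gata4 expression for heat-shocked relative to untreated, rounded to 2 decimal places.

ΔCt(untreated) = 19.430 − 15.730 = 3.700
ΔCt(heat-shocked) = 24.570 − 15.950 = 8.620
ΔΔCt = 8.620 − 3.700 = 4.920
Fold change = 2^(−4.920) = 0.033

0.03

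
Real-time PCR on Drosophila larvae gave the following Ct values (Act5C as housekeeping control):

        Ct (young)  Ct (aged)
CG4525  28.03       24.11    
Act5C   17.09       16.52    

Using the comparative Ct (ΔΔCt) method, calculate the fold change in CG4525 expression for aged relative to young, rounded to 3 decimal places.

10.196

ΔCt(young) = 28.030 − 17.090 = 10.940
ΔCt(aged) = 24.110 − 16.520 = 7.590
ΔΔCt = 7.590 − 10.940 = -3.350
Fold change = 2^(−(-3.350)) = 2^3.350 = 10.1965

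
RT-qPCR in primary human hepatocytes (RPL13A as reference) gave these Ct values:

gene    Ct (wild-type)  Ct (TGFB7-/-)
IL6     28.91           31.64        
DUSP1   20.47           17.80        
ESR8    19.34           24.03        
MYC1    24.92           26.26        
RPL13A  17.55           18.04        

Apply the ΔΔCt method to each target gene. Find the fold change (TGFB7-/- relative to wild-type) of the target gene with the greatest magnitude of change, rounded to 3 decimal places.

0.054

IL6: ΔΔCt = (31.64−18.04) − (28.91−17.55) = 13.60 − 11.36 = 2.24; fold change = 2^-2.24 = 0.212
DUSP1: ΔΔCt = (17.80−18.04) − (20.47−17.55) = -0.24 − 2.92 = -3.16; fold change = 2^3.16 = 8.938
ESR8: ΔΔCt = (24.03−18.04) − (19.34−17.55) = 5.99 − 1.79 = 4.20; fold change = 2^-4.20 = 0.054
MYC1: ΔΔCt = (26.26−18.04) − (24.92−17.55) = 8.22 − 7.37 = 0.85; fold change = 2^-0.85 = 0.555
ESR8 has the largest |ΔΔCt| = 4.20.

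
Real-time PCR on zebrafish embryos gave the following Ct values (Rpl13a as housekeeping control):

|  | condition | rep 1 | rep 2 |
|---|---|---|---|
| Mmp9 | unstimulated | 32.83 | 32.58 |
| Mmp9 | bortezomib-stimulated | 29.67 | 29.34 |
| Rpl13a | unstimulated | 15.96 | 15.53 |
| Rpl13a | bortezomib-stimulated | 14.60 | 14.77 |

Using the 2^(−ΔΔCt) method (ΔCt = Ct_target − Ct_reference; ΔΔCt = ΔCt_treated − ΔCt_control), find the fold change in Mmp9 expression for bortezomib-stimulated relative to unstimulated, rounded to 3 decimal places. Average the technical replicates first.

4.408

Mean Ct: Mmp9 unstimulated 32.705; Mmp9 bortezomib-stimulated 29.505; Rpl13a unstimulated 15.745; Rpl13a bortezomib-stimulated 14.685
ΔCt(unstimulated) = 32.705 − 15.745 = 16.960
ΔCt(bortezomib-stimulated) = 29.505 − 14.685 = 14.820
ΔΔCt = 14.820 − 16.960 = -2.140
Fold change = 2^(−(-2.140)) = 2^2.140 = 4.4076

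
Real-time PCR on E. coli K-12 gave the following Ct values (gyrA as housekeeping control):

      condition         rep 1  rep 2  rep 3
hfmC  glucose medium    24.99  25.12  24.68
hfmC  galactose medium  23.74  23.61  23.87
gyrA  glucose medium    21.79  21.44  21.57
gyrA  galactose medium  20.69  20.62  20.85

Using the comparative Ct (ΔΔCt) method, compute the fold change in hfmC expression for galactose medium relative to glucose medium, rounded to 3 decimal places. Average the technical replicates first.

1.240

Mean Ct: hfmC glucose medium 24.930; hfmC galactose medium 23.740; gyrA glucose medium 21.600; gyrA galactose medium 20.720
ΔCt(glucose medium) = 24.930 − 21.600 = 3.330
ΔCt(galactose medium) = 23.740 − 20.720 = 3.020
ΔΔCt = 3.020 − 3.330 = -0.310
Fold change = 2^(−(-0.310)) = 2^0.310 = 1.2397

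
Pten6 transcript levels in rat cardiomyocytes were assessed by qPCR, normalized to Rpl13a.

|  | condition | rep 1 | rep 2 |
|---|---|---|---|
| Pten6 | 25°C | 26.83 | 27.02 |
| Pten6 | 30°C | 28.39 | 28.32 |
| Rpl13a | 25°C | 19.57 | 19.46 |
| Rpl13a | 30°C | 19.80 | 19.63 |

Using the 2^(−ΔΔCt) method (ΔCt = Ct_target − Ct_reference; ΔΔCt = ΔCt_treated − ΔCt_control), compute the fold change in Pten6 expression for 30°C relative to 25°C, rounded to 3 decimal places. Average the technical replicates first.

Mean Ct: Pten6 25°C 26.925; Pten6 30°C 28.355; Rpl13a 25°C 19.515; Rpl13a 30°C 19.715
ΔCt(25°C) = 26.925 − 19.515 = 7.410
ΔCt(30°C) = 28.355 − 19.715 = 8.640
ΔΔCt = 8.640 − 7.410 = 1.230
Fold change = 2^(−1.230) = 0.4263

0.426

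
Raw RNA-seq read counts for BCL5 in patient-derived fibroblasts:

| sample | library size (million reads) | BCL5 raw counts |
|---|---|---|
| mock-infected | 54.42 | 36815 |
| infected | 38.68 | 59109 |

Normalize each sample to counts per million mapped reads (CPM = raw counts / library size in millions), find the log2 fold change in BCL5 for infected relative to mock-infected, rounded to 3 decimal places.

CPM(mock-infected) = 36815 / 54.42 = 676.4976
CPM(infected) = 59109 / 38.68 = 1528.1541
Fold change = 1528.1541 / 676.4976 = 2.25892
log2(2.25892) = 1.1756

1.176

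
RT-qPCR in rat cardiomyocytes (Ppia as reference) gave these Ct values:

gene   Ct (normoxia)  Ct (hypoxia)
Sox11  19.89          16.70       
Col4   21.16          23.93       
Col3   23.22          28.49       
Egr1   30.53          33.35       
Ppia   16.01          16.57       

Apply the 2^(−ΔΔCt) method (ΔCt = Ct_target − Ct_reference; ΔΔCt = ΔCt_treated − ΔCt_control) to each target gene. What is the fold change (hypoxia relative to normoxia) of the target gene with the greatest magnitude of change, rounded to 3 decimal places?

Sox11: ΔΔCt = (16.70−16.57) − (19.89−16.01) = 0.13 − 3.88 = -3.75; fold change = 2^3.75 = 13.454
Col4: ΔΔCt = (23.93−16.57) − (21.16−16.01) = 7.36 − 5.15 = 2.21; fold change = 2^-2.21 = 0.216
Col3: ΔΔCt = (28.49−16.57) − (23.22−16.01) = 11.92 − 7.21 = 4.71; fold change = 2^-4.71 = 0.038
Egr1: ΔΔCt = (33.35−16.57) − (30.53−16.01) = 16.78 − 14.52 = 2.26; fold change = 2^-2.26 = 0.209
Col3 has the largest |ΔΔCt| = 4.71.

0.038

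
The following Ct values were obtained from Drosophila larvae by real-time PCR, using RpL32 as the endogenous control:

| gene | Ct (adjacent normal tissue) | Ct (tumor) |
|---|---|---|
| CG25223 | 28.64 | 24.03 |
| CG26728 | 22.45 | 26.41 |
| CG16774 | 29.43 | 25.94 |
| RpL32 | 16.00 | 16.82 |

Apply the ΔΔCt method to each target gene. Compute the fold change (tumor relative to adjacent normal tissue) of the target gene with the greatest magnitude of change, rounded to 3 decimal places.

CG25223: ΔΔCt = (24.03−16.82) − (28.64−16.00) = 7.21 − 12.64 = -5.43; fold change = 2^5.43 = 43.111
CG26728: ΔΔCt = (26.41−16.82) − (22.45−16.00) = 9.59 − 6.45 = 3.14; fold change = 2^-3.14 = 0.113
CG16774: ΔΔCt = (25.94−16.82) − (29.43−16.00) = 9.12 − 13.43 = -4.31; fold change = 2^4.31 = 19.835
CG25223 has the largest |ΔΔCt| = 5.43.

43.111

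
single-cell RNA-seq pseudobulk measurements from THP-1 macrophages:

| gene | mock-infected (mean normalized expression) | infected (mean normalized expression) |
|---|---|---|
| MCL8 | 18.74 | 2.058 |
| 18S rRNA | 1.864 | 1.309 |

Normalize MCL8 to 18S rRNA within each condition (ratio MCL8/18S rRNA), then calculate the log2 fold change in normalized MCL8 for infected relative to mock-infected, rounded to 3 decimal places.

-2.677

MCL8/18S rRNA (mock-infected) = 18.74 / 1.864 = 10.054
MCL8/18S rRNA (infected) = 2.058 / 1.309 = 1.5722
Fold change = 1.5722 / 10.054 = 0.1564
log2(0.1564) = -2.6769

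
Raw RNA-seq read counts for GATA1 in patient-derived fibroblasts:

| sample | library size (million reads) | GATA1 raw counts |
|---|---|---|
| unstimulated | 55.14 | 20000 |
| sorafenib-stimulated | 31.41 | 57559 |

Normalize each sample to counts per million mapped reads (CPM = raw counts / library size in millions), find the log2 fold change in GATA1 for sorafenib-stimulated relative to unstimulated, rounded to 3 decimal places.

CPM(unstimulated) = 20000 / 55.14 = 362.7131
CPM(sorafenib-stimulated) = 57559 / 31.41 = 1832.5056
Fold change = 1832.5056 / 362.7131 = 5.05222
log2(5.05222) = 2.3369

2.337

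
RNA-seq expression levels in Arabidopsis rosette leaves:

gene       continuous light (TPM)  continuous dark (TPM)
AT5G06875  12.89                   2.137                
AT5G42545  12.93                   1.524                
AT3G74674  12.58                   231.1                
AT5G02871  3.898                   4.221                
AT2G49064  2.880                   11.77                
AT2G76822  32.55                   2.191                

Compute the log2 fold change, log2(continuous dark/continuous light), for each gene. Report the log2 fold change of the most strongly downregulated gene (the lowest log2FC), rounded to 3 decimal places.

-3.893

log2(2.137/12.89) = -2.593  (AT5G06875)
log2(1.524/12.93) = -3.085  (AT5G42545)
log2(231.1/12.58) = 4.199  (AT3G74674)
log2(4.221/3.898) = 0.115  (AT5G02871)
log2(11.77/2.880) = 2.031  (AT2G49064)
log2(2.191/32.55) = -3.893  (AT2G76822)
AT2G76822 is most strongly downregulated.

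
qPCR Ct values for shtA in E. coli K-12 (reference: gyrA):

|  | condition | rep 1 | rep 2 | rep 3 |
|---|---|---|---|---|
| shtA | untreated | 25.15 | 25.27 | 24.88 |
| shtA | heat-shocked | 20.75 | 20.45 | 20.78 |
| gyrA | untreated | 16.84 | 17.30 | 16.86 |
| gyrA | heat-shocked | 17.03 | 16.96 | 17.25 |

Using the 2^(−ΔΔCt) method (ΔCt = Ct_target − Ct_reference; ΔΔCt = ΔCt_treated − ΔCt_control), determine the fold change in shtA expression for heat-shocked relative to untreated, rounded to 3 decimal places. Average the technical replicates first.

Mean Ct: shtA untreated 25.100; shtA heat-shocked 20.660; gyrA untreated 17.000; gyrA heat-shocked 17.080
ΔCt(untreated) = 25.100 − 17.000 = 8.100
ΔCt(heat-shocked) = 20.660 − 17.080 = 3.580
ΔΔCt = 3.580 − 8.100 = -4.520
Fold change = 2^(−(-4.520)) = 2^4.520 = 22.9433

22.943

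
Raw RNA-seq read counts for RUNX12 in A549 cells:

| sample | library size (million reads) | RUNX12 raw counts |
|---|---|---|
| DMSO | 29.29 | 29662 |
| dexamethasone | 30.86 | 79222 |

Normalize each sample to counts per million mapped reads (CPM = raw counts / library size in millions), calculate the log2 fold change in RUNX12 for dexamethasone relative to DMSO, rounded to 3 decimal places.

CPM(DMSO) = 29662 / 29.29 = 1012.7006
CPM(dexamethasone) = 79222 / 30.86 = 2567.1419
Fold change = 2567.1419 / 1012.7006 = 2.53495
log2(2.53495) = 1.3420

1.342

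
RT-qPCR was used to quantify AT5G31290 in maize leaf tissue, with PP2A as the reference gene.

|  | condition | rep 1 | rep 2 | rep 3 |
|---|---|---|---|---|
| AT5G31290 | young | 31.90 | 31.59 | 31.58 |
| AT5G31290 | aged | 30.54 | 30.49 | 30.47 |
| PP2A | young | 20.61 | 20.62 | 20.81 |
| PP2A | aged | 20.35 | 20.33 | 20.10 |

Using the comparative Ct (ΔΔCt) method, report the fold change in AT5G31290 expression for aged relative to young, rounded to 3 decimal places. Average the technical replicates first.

Mean Ct: AT5G31290 young 31.690; AT5G31290 aged 30.500; PP2A young 20.680; PP2A aged 20.260
ΔCt(young) = 31.690 − 20.680 = 11.010
ΔCt(aged) = 30.500 − 20.260 = 10.240
ΔΔCt = 10.240 − 11.010 = -0.770
Fold change = 2^(−(-0.770)) = 2^0.770 = 1.7053

1.705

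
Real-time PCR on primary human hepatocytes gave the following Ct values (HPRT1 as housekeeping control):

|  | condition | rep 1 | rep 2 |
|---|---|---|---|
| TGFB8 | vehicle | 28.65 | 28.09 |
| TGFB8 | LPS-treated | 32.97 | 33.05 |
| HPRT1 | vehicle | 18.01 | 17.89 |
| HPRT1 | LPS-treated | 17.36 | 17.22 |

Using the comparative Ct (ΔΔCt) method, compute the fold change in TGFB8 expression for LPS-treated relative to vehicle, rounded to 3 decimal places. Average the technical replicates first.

Mean Ct: TGFB8 vehicle 28.370; TGFB8 LPS-treated 33.010; HPRT1 vehicle 17.950; HPRT1 LPS-treated 17.290
ΔCt(vehicle) = 28.370 − 17.950 = 10.420
ΔCt(LPS-treated) = 33.010 − 17.290 = 15.720
ΔΔCt = 15.720 − 10.420 = 5.300
Fold change = 2^(−5.300) = 0.0254

0.025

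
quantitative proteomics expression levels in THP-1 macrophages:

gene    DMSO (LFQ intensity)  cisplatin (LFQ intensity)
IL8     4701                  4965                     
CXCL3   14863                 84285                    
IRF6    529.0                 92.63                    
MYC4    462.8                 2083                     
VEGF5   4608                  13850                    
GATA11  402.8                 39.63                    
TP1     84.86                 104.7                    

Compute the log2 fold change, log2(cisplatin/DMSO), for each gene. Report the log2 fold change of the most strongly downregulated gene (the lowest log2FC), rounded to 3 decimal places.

-3.345

log2(4965/4701) = 0.079  (IL8)
log2(84285/14863) = 2.504  (CXCL3)
log2(92.63/529.0) = -2.514  (IRF6)
log2(2083/462.8) = 2.170  (MYC4)
log2(13850/4608) = 1.588  (VEGF5)
log2(39.63/402.8) = -3.345  (GATA11)
log2(104.7/84.86) = 0.303  (TP1)
GATA11 is most strongly downregulated.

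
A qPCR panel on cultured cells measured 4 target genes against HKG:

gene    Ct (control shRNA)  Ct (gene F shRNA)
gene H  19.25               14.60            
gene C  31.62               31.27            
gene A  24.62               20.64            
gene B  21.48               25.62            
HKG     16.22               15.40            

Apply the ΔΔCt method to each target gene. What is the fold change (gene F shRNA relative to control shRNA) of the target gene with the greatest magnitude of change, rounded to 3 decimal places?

gene H: ΔΔCt = (14.60−15.40) − (19.25−16.22) = -0.80 − 3.03 = -3.83; fold change = 2^3.83 = 14.221
gene C: ΔΔCt = (31.27−15.40) − (31.62−16.22) = 15.87 − 15.40 = 0.47; fold change = 2^-0.47 = 0.722
gene A: ΔΔCt = (20.64−15.40) − (24.62−16.22) = 5.24 − 8.40 = -3.16; fold change = 2^3.16 = 8.938
gene B: ΔΔCt = (25.62−15.40) − (21.48−16.22) = 10.22 − 5.26 = 4.96; fold change = 2^-4.96 = 0.032
gene B has the largest |ΔΔCt| = 4.96.

0.032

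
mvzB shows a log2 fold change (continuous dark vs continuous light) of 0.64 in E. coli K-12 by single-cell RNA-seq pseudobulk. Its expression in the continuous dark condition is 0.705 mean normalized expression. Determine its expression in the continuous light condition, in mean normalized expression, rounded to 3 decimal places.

0.452

Fold change = 2^(0.64) = 1.5583
continuous light expression = 0.705 / 1.5583 = 0.452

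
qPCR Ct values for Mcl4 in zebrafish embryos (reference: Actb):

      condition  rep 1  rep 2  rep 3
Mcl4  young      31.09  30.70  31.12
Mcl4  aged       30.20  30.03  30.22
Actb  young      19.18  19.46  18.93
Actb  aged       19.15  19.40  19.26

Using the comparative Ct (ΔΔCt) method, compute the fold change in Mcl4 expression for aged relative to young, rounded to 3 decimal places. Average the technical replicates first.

Mean Ct: Mcl4 young 30.970; Mcl4 aged 30.150; Actb young 19.190; Actb aged 19.270
ΔCt(young) = 30.970 − 19.190 = 11.780
ΔCt(aged) = 30.150 − 19.270 = 10.880
ΔΔCt = 10.880 − 11.780 = -0.900
Fold change = 2^(−(-0.900)) = 2^0.900 = 1.8661

1.866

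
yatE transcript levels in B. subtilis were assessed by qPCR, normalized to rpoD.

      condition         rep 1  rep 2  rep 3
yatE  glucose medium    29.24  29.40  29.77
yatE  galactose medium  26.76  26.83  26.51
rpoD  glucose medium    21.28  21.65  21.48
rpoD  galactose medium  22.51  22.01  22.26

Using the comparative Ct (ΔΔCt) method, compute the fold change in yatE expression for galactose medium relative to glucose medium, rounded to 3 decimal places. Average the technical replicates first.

11.794

Mean Ct: yatE glucose medium 29.470; yatE galactose medium 26.700; rpoD glucose medium 21.470; rpoD galactose medium 22.260
ΔCt(glucose medium) = 29.470 − 21.470 = 8.000
ΔCt(galactose medium) = 26.700 − 22.260 = 4.440
ΔΔCt = 4.440 − 8.000 = -3.560
Fold change = 2^(−(-3.560)) = 2^3.560 = 11.7942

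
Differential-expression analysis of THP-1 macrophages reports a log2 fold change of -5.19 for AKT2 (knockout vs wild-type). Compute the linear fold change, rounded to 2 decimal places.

0.03

Fold change = 2^(-5.19) = 0.027
That is, AKT2 drops to 2.7% of the wild-type level.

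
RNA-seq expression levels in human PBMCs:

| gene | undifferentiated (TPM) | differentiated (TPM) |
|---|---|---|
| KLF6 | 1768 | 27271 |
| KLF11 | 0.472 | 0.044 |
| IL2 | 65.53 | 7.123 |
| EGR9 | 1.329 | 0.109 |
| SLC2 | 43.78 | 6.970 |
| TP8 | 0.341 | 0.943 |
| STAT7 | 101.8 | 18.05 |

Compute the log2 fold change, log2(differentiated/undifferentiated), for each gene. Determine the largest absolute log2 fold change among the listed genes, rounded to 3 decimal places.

3.947

log2(27271/1768) = 3.947  (KLF6)
log2(0.044/0.472) = -3.423  (KLF11)
log2(7.123/65.53) = -3.202  (IL2)
log2(0.109/1.329) = -3.608  (EGR9)
log2(6.970/43.78) = -2.651  (SLC2)
log2(0.943/0.341) = 1.467  (TP8)
log2(18.05/101.8) = -2.496  (STAT7)
The largest magnitude belongs to KLF6.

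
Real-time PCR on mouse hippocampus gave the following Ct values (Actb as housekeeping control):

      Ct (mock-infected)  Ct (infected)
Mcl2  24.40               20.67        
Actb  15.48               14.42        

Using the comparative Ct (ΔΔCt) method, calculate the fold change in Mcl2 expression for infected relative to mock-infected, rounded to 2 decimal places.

ΔCt(mock-infected) = 24.400 − 15.480 = 8.920
ΔCt(infected) = 20.670 − 14.420 = 6.250
ΔΔCt = 6.250 − 8.920 = -2.670
Fold change = 2^(−(-2.670)) = 2^2.670 = 6.364

6.36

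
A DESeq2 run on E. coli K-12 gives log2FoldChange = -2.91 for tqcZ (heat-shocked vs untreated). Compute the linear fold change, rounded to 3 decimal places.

Fold change = 2^(-2.91) = 0.1330

0.133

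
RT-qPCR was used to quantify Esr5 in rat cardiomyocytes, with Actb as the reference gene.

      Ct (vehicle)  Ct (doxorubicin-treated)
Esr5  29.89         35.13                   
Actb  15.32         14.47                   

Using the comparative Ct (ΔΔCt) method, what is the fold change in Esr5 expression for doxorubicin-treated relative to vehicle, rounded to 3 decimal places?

ΔCt(vehicle) = 29.890 − 15.320 = 14.570
ΔCt(doxorubicin-treated) = 35.130 − 14.470 = 20.660
ΔΔCt = 20.660 − 14.570 = 6.090
Fold change = 2^(−6.090) = 0.0147

0.015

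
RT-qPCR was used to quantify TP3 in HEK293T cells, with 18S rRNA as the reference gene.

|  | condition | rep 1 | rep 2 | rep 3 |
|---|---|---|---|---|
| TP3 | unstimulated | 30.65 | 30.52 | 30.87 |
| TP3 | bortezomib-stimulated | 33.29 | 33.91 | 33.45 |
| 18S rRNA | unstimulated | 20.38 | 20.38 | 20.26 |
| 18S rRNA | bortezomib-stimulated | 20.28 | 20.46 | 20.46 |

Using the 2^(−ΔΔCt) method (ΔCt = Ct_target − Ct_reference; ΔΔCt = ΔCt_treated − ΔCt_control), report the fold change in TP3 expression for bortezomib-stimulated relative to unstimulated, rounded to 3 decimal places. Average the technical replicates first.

0.143

Mean Ct: TP3 unstimulated 30.680; TP3 bortezomib-stimulated 33.550; 18S rRNA unstimulated 20.340; 18S rRNA bortezomib-stimulated 20.400
ΔCt(unstimulated) = 30.680 − 20.340 = 10.340
ΔCt(bortezomib-stimulated) = 33.550 − 20.400 = 13.150
ΔΔCt = 13.150 − 10.340 = 2.810
Fold change = 2^(−2.810) = 0.1426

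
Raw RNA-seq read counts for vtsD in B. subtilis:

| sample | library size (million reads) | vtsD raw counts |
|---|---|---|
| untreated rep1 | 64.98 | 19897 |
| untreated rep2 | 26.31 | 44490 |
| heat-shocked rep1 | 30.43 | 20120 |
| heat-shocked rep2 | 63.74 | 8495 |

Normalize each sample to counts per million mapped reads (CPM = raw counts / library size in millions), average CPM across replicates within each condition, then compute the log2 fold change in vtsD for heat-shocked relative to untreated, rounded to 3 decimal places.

-1.330

CPM(untreated rep1) = 19897 / 64.98 = 306.2019
CPM(untreated rep2) = 44490 / 26.31 = 1690.9920
CPM(heat-shocked rep1) = 20120 / 30.43 = 661.1896
CPM(heat-shocked rep2) = 8495 / 63.74 = 133.2758
mean CPM(untreated) = 998.5970; mean CPM(heat-shocked) = 397.2327
Fold change = 397.2327 / 998.5970 = 0.39779
log2(0.39779) = -1.3299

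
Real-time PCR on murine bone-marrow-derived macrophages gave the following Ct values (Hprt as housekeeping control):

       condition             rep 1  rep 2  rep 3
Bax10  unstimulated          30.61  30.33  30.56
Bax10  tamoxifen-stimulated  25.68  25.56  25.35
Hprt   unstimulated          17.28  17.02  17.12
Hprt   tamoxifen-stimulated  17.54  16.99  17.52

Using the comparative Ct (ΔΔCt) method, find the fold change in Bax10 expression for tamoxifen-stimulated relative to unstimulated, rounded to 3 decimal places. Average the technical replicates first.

Mean Ct: Bax10 unstimulated 30.500; Bax10 tamoxifen-stimulated 25.530; Hprt unstimulated 17.140; Hprt tamoxifen-stimulated 17.350
ΔCt(unstimulated) = 30.500 − 17.140 = 13.360
ΔCt(tamoxifen-stimulated) = 25.530 − 17.350 = 8.180
ΔΔCt = 8.180 − 13.360 = -5.180
Fold change = 2^(−(-5.180)) = 2^5.180 = 36.2523

36.252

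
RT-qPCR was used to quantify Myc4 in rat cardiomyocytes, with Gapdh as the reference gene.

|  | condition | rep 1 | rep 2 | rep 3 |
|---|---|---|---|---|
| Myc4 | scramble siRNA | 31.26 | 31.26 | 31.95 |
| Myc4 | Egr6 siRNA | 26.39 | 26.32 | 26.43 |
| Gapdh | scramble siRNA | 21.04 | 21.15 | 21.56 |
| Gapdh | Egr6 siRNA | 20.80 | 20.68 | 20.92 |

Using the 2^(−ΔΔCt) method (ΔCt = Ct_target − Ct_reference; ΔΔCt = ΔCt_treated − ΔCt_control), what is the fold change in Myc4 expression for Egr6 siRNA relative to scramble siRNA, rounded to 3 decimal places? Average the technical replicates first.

Mean Ct: Myc4 scramble siRNA 31.490; Myc4 Egr6 siRNA 26.380; Gapdh scramble siRNA 21.250; Gapdh Egr6 siRNA 20.800
ΔCt(scramble siRNA) = 31.490 − 21.250 = 10.240
ΔCt(Egr6 siRNA) = 26.380 − 20.800 = 5.580
ΔΔCt = 5.580 − 10.240 = -4.660
Fold change = 2^(−(-4.660)) = 2^4.660 = 25.2813

25.281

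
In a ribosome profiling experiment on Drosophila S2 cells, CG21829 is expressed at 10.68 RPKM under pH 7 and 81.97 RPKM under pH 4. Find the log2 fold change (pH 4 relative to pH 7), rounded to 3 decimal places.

2.940

Fold change = 81.97 / 10.68 = 7.6751
log2(7.6751) = 2.9402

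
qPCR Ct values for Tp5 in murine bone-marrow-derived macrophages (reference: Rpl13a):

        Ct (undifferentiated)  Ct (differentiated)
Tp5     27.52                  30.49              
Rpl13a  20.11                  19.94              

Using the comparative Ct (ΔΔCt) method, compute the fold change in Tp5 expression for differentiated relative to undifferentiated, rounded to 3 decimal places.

ΔCt(undifferentiated) = 27.520 − 20.110 = 7.410
ΔCt(differentiated) = 30.490 − 19.940 = 10.550
ΔΔCt = 10.550 − 7.410 = 3.140
Fold change = 2^(−3.140) = 0.1134

0.113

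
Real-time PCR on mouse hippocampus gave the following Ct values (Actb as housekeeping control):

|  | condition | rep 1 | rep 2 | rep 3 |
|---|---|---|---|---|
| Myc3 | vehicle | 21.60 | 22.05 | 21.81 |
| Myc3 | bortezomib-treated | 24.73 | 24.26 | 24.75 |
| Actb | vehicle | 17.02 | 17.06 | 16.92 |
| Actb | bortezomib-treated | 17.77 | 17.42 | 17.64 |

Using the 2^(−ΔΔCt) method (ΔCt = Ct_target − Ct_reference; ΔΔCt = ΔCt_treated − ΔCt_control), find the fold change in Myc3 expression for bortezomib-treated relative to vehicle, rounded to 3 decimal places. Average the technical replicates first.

0.225

Mean Ct: Myc3 vehicle 21.820; Myc3 bortezomib-treated 24.580; Actb vehicle 17.000; Actb bortezomib-treated 17.610
ΔCt(vehicle) = 21.820 − 17.000 = 4.820
ΔCt(bortezomib-treated) = 24.580 − 17.610 = 6.970
ΔΔCt = 6.970 − 4.820 = 2.150
Fold change = 2^(−2.150) = 0.2253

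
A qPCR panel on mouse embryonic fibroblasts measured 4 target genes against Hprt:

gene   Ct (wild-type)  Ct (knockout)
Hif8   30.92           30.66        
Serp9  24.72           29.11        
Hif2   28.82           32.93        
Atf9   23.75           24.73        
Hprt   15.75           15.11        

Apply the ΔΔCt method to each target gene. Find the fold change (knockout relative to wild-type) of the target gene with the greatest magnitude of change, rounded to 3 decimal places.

Hif8: ΔΔCt = (30.66−15.11) − (30.92−15.75) = 15.55 − 15.17 = 0.38; fold change = 2^-0.38 = 0.768
Serp9: ΔΔCt = (29.11−15.11) − (24.72−15.75) = 14.00 − 8.97 = 5.03; fold change = 2^-5.03 = 0.031
Hif2: ΔΔCt = (32.93−15.11) − (28.82−15.75) = 17.82 − 13.07 = 4.75; fold change = 2^-4.75 = 0.037
Atf9: ΔΔCt = (24.73−15.11) − (23.75−15.75) = 9.62 − 8.00 = 1.62; fold change = 2^-1.62 = 0.325
Serp9 has the largest |ΔΔCt| = 5.03.

0.031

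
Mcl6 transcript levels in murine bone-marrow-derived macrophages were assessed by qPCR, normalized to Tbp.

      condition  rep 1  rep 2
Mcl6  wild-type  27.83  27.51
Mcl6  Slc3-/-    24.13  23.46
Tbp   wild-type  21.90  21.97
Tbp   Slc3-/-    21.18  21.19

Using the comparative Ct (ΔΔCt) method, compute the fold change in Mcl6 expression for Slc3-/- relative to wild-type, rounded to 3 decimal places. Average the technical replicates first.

8.724

Mean Ct: Mcl6 wild-type 27.670; Mcl6 Slc3-/- 23.795; Tbp wild-type 21.935; Tbp Slc3-/- 21.185
ΔCt(wild-type) = 27.670 − 21.935 = 5.735
ΔCt(Slc3-/-) = 23.795 − 21.185 = 2.610
ΔΔCt = 2.610 − 5.735 = -3.125
Fold change = 2^(−(-3.125)) = 2^3.125 = 8.7241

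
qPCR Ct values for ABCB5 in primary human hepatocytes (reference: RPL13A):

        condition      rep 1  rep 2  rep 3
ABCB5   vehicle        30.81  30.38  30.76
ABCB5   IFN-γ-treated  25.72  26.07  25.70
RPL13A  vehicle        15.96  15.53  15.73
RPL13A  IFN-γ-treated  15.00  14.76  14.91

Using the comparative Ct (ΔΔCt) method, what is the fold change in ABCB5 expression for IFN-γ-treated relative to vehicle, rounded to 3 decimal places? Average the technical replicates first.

Mean Ct: ABCB5 vehicle 30.650; ABCB5 IFN-γ-treated 25.830; RPL13A vehicle 15.740; RPL13A IFN-γ-treated 14.890
ΔCt(vehicle) = 30.650 − 15.740 = 14.910
ΔCt(IFN-γ-treated) = 25.830 − 14.890 = 10.940
ΔΔCt = 10.940 − 14.910 = -3.970
Fold change = 2^(−(-3.970)) = 2^3.970 = 15.6707

15.671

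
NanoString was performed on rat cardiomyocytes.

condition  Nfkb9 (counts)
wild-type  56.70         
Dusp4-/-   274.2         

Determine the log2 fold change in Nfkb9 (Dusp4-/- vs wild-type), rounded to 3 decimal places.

Fold change = 274.2 / 56.70 = 4.8360
log2(4.8360) = 2.2738

2.274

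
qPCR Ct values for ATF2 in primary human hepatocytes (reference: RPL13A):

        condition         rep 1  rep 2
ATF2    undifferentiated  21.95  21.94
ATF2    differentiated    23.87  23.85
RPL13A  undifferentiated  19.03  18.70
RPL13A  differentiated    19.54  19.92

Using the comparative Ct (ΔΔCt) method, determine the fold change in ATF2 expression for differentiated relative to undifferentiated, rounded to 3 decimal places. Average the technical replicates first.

Mean Ct: ATF2 undifferentiated 21.945; ATF2 differentiated 23.860; RPL13A undifferentiated 18.865; RPL13A differentiated 19.730
ΔCt(undifferentiated) = 21.945 − 18.865 = 3.080
ΔCt(differentiated) = 23.860 − 19.730 = 4.130
ΔΔCt = 4.130 − 3.080 = 1.050
Fold change = 2^(−1.050) = 0.4830

0.483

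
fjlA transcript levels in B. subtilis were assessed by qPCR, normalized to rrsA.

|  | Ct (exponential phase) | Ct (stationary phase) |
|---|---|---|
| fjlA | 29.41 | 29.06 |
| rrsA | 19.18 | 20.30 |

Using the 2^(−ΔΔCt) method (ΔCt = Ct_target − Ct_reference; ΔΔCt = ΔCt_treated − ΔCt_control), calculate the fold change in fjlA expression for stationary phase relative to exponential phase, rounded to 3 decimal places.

2.770

ΔCt(exponential phase) = 29.410 − 19.180 = 10.230
ΔCt(stationary phase) = 29.060 − 20.300 = 8.760
ΔΔCt = 8.760 − 10.230 = -1.470
Fold change = 2^(−(-1.470)) = 2^1.470 = 2.7702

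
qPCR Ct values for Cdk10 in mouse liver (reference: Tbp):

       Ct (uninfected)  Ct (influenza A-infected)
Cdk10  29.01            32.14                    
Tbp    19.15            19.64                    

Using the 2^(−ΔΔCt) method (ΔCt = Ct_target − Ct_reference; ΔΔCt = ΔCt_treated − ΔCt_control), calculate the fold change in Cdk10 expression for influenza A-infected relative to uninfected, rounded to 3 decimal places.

ΔCt(uninfected) = 29.010 − 19.150 = 9.860
ΔCt(influenza A-infected) = 32.140 − 19.640 = 12.500
ΔΔCt = 12.500 − 9.860 = 2.640
Fold change = 2^(−2.640) = 0.1604

0.160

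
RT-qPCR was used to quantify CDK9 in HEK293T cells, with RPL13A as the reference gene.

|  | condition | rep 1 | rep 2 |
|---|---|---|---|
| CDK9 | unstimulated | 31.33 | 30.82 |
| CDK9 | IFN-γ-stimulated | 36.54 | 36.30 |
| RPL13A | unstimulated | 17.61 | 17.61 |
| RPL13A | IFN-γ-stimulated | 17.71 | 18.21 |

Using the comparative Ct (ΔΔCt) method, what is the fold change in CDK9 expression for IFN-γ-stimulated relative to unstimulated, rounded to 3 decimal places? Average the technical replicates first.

Mean Ct: CDK9 unstimulated 31.075; CDK9 IFN-γ-stimulated 36.420; RPL13A unstimulated 17.610; RPL13A IFN-γ-stimulated 17.960
ΔCt(unstimulated) = 31.075 − 17.610 = 13.465
ΔCt(IFN-γ-stimulated) = 36.420 − 17.960 = 18.460
ΔΔCt = 18.460 − 13.465 = 4.995
Fold change = 2^(−4.995) = 0.0314

0.031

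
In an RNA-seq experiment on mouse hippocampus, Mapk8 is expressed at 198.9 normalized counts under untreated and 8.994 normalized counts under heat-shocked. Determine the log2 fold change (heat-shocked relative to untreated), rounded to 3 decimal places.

-4.467

Fold change = 8.994 / 198.9 = 0.0452
log2(0.0452) = -4.4669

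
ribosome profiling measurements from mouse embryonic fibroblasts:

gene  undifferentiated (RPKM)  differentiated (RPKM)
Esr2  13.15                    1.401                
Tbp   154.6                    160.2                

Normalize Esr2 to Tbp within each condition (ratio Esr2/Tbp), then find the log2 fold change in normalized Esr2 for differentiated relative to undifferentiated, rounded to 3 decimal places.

-3.282

Esr2/Tbp (undifferentiated) = 13.15 / 154.6 = 0.085058
Esr2/Tbp (differentiated) = 1.401 / 160.2 = 0.0087453
Fold change = 0.0087453 / 0.085058 = 0.1028
log2(0.1028) = -3.2819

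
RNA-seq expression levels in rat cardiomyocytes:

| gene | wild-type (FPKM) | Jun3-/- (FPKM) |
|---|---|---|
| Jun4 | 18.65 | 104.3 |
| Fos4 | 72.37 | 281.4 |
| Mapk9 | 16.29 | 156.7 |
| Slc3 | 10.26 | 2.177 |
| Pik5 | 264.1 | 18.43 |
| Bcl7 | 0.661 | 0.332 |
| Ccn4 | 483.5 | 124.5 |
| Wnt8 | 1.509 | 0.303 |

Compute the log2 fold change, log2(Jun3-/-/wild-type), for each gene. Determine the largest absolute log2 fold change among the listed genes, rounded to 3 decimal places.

3.841

log2(104.3/18.65) = 2.483  (Jun4)
log2(281.4/72.37) = 1.959  (Fos4)
log2(156.7/16.29) = 3.266  (Mapk9)
log2(2.177/10.26) = -2.237  (Slc3)
log2(18.43/264.1) = -3.841  (Pik5)
log2(0.332/0.661) = -0.993  (Bcl7)
log2(124.5/483.5) = -1.957  (Ccn4)
log2(0.303/1.509) = -2.316  (Wnt8)
The largest magnitude belongs to Pik5.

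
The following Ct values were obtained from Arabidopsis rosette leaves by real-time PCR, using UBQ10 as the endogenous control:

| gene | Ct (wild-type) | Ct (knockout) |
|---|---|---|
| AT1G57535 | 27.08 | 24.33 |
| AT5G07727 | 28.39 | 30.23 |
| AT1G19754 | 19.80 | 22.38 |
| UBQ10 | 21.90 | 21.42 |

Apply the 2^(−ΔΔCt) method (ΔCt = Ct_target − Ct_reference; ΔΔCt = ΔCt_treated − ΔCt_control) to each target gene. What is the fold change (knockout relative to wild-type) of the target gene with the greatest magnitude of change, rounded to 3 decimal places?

AT1G57535: ΔΔCt = (24.33−21.42) − (27.08−21.90) = 2.91 − 5.18 = -2.27; fold change = 2^2.27 = 4.823
AT5G07727: ΔΔCt = (30.23−21.42) − (28.39−21.90) = 8.81 − 6.49 = 2.32; fold change = 2^-2.32 = 0.200
AT1G19754: ΔΔCt = (22.38−21.42) − (19.80−21.90) = 0.96 − (-2.10) = 3.06; fold change = 2^-3.06 = 0.120
AT1G19754 has the largest |ΔΔCt| = 3.06.

0.120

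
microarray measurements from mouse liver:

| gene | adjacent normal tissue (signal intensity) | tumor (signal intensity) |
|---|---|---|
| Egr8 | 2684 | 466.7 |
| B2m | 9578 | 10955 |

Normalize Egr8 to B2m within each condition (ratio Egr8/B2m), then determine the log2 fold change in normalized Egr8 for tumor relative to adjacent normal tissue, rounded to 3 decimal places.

-2.718

Egr8/B2m (adjacent normal tissue) = 2684 / 9578 = 0.28023
Egr8/B2m (tumor) = 466.7 / 10955 = 0.042602
Fold change = 0.042602 / 0.28023 = 0.1520
log2(0.1520) = -2.7176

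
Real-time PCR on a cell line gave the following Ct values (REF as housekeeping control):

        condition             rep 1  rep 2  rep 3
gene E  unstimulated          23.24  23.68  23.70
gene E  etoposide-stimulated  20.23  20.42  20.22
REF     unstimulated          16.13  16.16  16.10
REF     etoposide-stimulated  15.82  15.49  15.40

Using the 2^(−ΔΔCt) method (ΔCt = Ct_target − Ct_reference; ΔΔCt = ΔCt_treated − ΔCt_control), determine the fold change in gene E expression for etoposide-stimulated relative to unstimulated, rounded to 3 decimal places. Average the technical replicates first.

Mean Ct: gene E unstimulated 23.540; gene E etoposide-stimulated 20.290; REF unstimulated 16.130; REF etoposide-stimulated 15.570
ΔCt(unstimulated) = 23.540 − 16.130 = 7.410
ΔCt(etoposide-stimulated) = 20.290 − 15.570 = 4.720
ΔΔCt = 4.720 − 7.410 = -2.690
Fold change = 2^(−(-2.690)) = 2^2.690 = 6.4531

6.453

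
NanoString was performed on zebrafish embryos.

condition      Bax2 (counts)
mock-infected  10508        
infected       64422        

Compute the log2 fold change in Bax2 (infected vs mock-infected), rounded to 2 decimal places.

2.62

Fold change = 64422 / 10508 = 6.1308
log2(6.1308) = 2.616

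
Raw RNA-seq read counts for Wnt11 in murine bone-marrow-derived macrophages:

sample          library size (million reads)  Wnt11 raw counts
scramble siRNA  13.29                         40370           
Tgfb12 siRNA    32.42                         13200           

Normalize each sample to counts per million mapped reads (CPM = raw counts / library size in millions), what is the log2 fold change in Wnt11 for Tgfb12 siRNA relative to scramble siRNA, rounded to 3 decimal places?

-2.899

CPM(scramble siRNA) = 40370 / 13.29 = 3037.6223
CPM(Tgfb12 siRNA) = 13200 / 32.42 = 407.1561
Fold change = 407.1561 / 3037.6223 = 0.13404
log2(0.13404) = -2.8993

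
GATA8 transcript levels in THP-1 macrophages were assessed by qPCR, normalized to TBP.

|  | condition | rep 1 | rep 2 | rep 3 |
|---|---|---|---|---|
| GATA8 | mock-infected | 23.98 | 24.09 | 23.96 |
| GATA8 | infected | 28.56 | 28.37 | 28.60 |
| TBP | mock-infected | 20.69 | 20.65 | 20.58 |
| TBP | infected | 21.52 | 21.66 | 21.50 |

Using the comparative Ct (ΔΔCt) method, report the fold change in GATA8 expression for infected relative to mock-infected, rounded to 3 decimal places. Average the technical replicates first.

Mean Ct: GATA8 mock-infected 24.010; GATA8 infected 28.510; TBP mock-infected 20.640; TBP infected 21.560
ΔCt(mock-infected) = 24.010 − 20.640 = 3.370
ΔCt(infected) = 28.510 − 21.560 = 6.950
ΔΔCt = 6.950 − 3.370 = 3.580
Fold change = 2^(−3.580) = 0.0836

0.084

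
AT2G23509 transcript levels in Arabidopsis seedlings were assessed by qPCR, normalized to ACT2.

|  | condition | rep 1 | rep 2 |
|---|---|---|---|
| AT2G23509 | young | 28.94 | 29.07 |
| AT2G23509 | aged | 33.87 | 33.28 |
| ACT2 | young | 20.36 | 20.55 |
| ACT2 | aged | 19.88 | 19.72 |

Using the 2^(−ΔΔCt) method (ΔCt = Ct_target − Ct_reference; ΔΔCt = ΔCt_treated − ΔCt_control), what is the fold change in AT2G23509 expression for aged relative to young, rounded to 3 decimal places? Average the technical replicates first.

0.027

Mean Ct: AT2G23509 young 29.005; AT2G23509 aged 33.575; ACT2 young 20.455; ACT2 aged 19.800
ΔCt(young) = 29.005 − 20.455 = 8.550
ΔCt(aged) = 33.575 − 19.800 = 13.775
ΔΔCt = 13.775 − 8.550 = 5.225
Fold change = 2^(−5.225) = 0.0267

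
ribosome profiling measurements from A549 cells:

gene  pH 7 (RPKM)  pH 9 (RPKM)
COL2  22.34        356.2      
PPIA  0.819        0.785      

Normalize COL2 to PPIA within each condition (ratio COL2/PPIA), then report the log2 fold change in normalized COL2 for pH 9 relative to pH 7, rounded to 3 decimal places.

4.056

COL2/PPIA (pH 7) = 22.34 / 0.819 = 27.277
COL2/PPIA (pH 9) = 356.2 / 0.785 = 453.76
Fold change = 453.76 / 27.277 = 16.6351
log2(16.6351) = 4.0562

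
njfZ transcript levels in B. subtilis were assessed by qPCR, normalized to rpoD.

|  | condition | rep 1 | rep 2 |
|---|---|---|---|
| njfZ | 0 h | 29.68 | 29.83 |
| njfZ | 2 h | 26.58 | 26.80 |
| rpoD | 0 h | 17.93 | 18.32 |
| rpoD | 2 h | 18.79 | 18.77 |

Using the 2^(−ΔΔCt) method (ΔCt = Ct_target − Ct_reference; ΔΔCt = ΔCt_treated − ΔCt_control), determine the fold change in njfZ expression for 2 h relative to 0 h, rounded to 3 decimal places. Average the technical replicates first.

13.177

Mean Ct: njfZ 0 h 29.755; njfZ 2 h 26.690; rpoD 0 h 18.125; rpoD 2 h 18.780
ΔCt(0 h) = 29.755 − 18.125 = 11.630
ΔCt(2 h) = 26.690 − 18.780 = 7.910
ΔΔCt = 7.910 − 11.630 = -3.720
Fold change = 2^(−(-3.720)) = 2^3.720 = 13.1775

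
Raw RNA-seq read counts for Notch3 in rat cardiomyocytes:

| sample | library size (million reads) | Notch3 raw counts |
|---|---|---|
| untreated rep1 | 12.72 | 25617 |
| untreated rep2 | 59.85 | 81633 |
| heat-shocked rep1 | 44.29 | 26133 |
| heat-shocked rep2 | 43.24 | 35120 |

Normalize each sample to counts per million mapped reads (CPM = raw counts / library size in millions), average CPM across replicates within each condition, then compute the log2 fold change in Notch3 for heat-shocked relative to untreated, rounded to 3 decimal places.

CPM(untreated rep1) = 25617 / 12.72 = 2013.9151
CPM(untreated rep2) = 81633 / 59.85 = 1363.9599
CPM(heat-shocked rep1) = 26133 / 44.29 = 590.0429
CPM(heat-shocked rep2) = 35120 / 43.24 = 812.2109
mean CPM(untreated) = 1688.9375; mean CPM(heat-shocked) = 701.1269
Fold change = 701.1269 / 1688.9375 = 0.41513
log2(0.41513) = -1.2684

-1.268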